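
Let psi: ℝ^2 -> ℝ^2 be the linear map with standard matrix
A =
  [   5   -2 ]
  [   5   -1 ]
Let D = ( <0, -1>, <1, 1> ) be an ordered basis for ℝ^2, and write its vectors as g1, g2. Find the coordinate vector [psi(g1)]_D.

Column 1 of [psi]_D is the D-coordinate vector of psi(g1).
In standard coordinates psi(g1) = A g1 = <2, 1>.
Converting to D: <2, 1> = g1 + 2g2, so the coordinate vector is <1, 2>.

<1, 2>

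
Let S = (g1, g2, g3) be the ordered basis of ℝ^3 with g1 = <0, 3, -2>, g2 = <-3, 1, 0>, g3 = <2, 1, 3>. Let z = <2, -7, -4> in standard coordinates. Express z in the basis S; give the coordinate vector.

Write z = c_1 g1 + ... + c_3 g3 and solve for the c_i.
Gaussian elimination on [M | z] yields c = (-1, -2, -2).
Check: -g1 - 2g2 - 2g3 = <2, -7, -4>.

<-1, -2, -2>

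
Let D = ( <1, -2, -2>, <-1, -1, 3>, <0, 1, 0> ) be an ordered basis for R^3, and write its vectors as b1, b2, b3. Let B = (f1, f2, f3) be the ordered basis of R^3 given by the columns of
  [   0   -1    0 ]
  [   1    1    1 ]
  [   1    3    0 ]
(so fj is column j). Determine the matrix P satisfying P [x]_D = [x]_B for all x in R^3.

[[1, 0, 0], [-1, 1, 0], [-2, -2, 1]]

Take x = bj: its D-coordinates are the j-th standard unit vector, so P e_j — column j of P — equals [bj]_B.
b1 = f1 - f2 - 2f3, giving column 1 = <1, -1, -2>; repeating for each j gives P = [[1, 0, 0], [-1, 1, 0], [-2, -2, 1]].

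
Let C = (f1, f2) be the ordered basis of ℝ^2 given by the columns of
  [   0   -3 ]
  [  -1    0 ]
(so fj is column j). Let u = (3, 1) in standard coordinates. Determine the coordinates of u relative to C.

We seek scalars with c_1 f1 + c_2 f2 = u; equivalently solve M c = u where the columns of M are f1, f2.
System: 0c_1 - 3c_2 = 3, -c_1 + 0c_2 = 1; solving gives c_1 = -1, c_2 = -1.
Check: -f1 - f2 = (3, 1).

(-1, -1)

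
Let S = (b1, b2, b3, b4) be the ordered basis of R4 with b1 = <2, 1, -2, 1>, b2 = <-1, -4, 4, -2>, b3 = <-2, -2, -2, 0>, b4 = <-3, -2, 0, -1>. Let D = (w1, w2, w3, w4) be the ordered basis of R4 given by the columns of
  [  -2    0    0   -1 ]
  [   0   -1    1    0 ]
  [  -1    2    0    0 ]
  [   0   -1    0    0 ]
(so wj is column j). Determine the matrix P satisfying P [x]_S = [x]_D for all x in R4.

[[0, 0, 2, 2], [-1, 2, 0, 1], [0, -2, -2, -1], [-2, 1, -2, -1]]

Take x = bj: its S-coordinates are the j-th standard unit vector, so P e_j — column j of P — equals [bj]_D.
b1 = 0·w1 - w2 + 0·w3 - 2w4, giving column 1 = <0, -1, 0, -2>; repeating for each j gives P = [[0, 0, 2, 2], [-1, 2, 0, 1], [0, -2, -2, -1], [-2, 1, -2, -1]].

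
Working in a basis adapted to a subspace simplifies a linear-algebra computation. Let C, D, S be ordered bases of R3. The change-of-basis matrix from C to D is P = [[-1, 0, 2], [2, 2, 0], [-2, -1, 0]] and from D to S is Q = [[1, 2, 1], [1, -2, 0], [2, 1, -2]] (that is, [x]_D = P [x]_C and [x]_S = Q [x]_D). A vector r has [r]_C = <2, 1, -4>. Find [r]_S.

Composing the changes, [r]_S = Q P [r]_C.
Q P = [[1, 3, 2], [-5, -4, 2], [4, 4, 4]]; applying this to <2, 1, -4> gives <-3, -22, -4>.

<-3, -22, -4>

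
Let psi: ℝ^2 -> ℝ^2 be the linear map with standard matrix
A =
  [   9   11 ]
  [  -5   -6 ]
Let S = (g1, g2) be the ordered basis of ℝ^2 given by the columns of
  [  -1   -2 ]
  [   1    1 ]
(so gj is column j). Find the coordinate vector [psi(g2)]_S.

Column 2 of [psi]_S is the S-coordinate vector of psi(g2).
In standard coordinates psi(g2) = A g2 = <-7, 4>.
Converting to S: <-7, 4> = g1 + 3g2, so the coordinate vector is <1, 3>.

<1, 3>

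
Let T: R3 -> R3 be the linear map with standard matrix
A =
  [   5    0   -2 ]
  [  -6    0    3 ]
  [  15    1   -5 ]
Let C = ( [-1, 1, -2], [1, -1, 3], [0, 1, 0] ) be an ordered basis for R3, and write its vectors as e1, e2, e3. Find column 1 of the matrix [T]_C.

[-1, -2, -1]

Compute T(e1) = A e1 = [-1, 0, -4] in standard coordinates.
Then write this in C-coordinates: solve for y in y_1 e1 + ... + y_3 e3 = [-1, 0, -4].
This gives y = [-1, -2, -1], which is column 1 of [T]_C.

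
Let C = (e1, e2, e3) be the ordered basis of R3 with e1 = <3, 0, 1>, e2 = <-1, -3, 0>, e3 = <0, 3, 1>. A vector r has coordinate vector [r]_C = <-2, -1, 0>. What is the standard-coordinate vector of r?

<-5, 3, -2>

r = M [r]_C, where M has columns e1, ..., e3.
Carrying out the matrix-vector product, r = <-5, 3, -2>.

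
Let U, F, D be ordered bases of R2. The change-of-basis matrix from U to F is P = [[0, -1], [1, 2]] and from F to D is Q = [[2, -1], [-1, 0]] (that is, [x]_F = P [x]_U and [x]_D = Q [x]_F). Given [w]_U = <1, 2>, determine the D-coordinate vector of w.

Apply P to get F-coordinates <-2, 5>, then Q to get D-coordinates.
The result is [w]_D = <-9, 2>.

<-9, 2>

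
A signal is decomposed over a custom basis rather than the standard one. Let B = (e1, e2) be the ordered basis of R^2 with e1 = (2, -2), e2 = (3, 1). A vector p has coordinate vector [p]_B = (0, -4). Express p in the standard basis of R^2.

p = M [p]_B, where M has columns e1, e2.
Carrying out the matrix-vector product, p = (-12, -4).

(-12, -4)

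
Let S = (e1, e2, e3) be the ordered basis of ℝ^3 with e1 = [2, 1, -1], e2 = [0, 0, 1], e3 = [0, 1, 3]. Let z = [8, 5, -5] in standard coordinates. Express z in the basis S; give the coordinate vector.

We seek scalars with c_1 e1 + ... + c_3 e3 = z; equivalently solve M c = z where the columns of M are e1, ..., e3.
Gaussian elimination on [M | z] yields c = (4, -4, 1).
Check: 4e1 - 4e2 + e3 = [8, 5, -5].

[4, -4, 1]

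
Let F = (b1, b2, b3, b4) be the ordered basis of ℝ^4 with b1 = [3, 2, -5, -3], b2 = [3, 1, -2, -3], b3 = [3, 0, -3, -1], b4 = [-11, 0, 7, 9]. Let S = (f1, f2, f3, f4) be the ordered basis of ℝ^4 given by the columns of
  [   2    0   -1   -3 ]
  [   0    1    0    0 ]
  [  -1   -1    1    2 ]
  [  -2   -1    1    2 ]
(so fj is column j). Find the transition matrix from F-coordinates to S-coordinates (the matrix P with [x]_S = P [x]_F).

Take x = bj: its F-coordinates are the j-th standard unit vector, so P e_j — column j of P — equals [bj]_S.
b1 = -2f1 + 2f2 - f3 - 2f4, giving column 1 = [-2, 2, -1, -2]; repeating for each j gives P = [[-2, 1, -2, -2], [2, 1, 0, 0], [-1, 2, -1, 1], [-2, -1, -2, 2]].

[[-2, 1, -2, -2], [2, 1, 0, 0], [-1, 2, -1, 1], [-2, -1, -2, 2]]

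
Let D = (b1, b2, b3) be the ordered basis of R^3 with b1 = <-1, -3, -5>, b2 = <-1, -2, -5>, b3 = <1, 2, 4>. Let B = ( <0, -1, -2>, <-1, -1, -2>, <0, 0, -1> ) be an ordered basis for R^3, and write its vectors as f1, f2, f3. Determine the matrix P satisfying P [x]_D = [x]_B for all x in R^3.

[[2, 1, -1], [1, 1, -1], [-1, 1, 0]]

Let M have columns bj and N have columns fj. Then for every x, N [x]_B = x = M [x]_D, so P = N^(-1) M.
Since det N = 1, N^(-1) has integer entries; multiplying gives P = [[2, 1, -1], [1, 1, -1], [-1, 1, 0]].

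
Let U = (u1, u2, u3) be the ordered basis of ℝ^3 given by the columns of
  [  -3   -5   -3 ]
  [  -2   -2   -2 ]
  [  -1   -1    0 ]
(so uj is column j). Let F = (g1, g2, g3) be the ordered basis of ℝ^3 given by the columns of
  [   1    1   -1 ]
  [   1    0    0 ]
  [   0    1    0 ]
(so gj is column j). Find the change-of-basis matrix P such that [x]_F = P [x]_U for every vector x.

Column j of P is [uj]_F, since P maps U-coordinates to F-coordinates.
Expressing u1 in F: u1 = -2g1 - g2 + 0·g3, so column 1 of P is [-2, -1, 0].
Doing the same for each uj gives P = [[-2, -2, -2], [-1, -1, 0], [0, 2, 1]].

[[-2, -2, -2], [-1, -1, 0], [0, 2, 1]]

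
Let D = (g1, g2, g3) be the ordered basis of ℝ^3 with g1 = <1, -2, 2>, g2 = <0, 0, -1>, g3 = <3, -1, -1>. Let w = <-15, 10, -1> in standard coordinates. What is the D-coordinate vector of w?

<-3, -1, -4>

Write w = c_1 g1 + ... + c_3 g3 and solve for the c_i.
Solving this 3x3 system gives c = (-3, -1, -4).
Check: -3g1 - g2 - 4g3 = <-15, 10, -1>.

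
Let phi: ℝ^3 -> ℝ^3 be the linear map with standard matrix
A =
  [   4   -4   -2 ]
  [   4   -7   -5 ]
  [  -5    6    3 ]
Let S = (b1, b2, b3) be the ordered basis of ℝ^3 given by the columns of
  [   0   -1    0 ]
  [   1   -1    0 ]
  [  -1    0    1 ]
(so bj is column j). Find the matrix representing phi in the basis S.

[[0, 3, -3], [2, 0, 2], [3, 2, 0]]

Let P have columns b1, ..., b3. Then [phi]_S = P^(-1) A P.
Here det P = 1, so P^(-1) is integer; computing A P first and then P^(-1)(A P) gives [[0, 3, -3], [2, 0, 2], [3, 2, 0]].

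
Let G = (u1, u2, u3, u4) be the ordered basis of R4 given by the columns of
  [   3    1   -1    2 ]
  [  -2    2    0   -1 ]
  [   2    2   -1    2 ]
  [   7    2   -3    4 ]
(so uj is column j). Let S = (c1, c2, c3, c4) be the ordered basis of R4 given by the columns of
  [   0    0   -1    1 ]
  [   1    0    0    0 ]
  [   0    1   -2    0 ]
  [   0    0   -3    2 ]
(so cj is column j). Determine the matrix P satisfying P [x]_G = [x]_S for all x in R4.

Take x = uj: its G-coordinates are the j-th standard unit vector, so P e_j — column j of P — equals [uj]_S.
u1 = -2c1 + 0·c2 - c3 + 2c4, giving column 1 = (-2, 0, -1, 2); repeating for each j gives P = [[-2, 2, 0, -1], [0, 2, 1, 2], [-1, 0, 1, 0], [2, 1, 0, 2]].

[[-2, 2, 0, -1], [0, 2, 1, 2], [-1, 0, 1, 0], [2, 1, 0, 2]]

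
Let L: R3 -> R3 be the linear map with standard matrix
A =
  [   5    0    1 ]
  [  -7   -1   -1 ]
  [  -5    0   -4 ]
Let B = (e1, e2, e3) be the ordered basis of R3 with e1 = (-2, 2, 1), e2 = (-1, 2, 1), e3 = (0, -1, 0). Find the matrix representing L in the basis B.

Let P have columns e1, ..., e3. Then [L]_B = P^(-1) A P.
Here det P = -1, so P^(-1) is integer; computing A P first and then P^(-1)(A P) gives [[3, 3, 0], [3, -2, 0], [1, -2, -1]].

[[3, 3, 0], [3, -2, 0], [1, -2, -1]]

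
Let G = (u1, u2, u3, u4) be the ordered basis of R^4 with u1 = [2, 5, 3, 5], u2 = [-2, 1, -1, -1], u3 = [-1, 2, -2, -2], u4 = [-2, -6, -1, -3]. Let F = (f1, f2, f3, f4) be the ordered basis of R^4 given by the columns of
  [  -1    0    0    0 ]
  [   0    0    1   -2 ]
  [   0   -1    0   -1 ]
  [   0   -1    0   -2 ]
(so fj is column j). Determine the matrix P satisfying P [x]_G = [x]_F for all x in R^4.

Let M have columns uj and N have columns fj. Then for every x, N [x]_F = x = M [x]_G, so P = N^(-1) M.
Since det N = 1, N^(-1) has integer entries; multiplying gives P = [[-2, 2, 1, 2], [-1, 1, 2, -1], [1, 1, 2, -2], [-2, 0, 0, 2]].

[[-2, 2, 1, 2], [-1, 1, 2, -1], [1, 1, 2, -2], [-2, 0, 0, 2]]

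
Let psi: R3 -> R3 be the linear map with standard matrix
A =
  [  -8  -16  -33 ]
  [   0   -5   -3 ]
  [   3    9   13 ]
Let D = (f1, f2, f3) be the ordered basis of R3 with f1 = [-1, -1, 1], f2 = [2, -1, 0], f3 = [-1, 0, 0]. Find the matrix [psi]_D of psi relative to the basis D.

With P the matrix whose columns are f1, ..., f3, [psi]_D = P^(-1) A P.
Column by column: psi(f1) = A f1 = [-9, 2, 1]; its D-coordinates [1, -3, 2] give column 1.
Continuing for each basis vector yields [psi]_D = [[1, -3, -3], [-3, -2, 3], [2, -1, 1]].

[[1, -3, -3], [-3, -2, 3], [2, -1, 1]]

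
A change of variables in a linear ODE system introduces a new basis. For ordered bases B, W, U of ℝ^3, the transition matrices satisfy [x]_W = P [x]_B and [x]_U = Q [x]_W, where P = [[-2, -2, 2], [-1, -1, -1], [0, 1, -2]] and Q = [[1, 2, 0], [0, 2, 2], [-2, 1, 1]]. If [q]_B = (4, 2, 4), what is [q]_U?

Apply P to get W-coordinates (-4, -10, -6), then Q to get U-coordinates.
The result is [q]_U = (-24, -32, -8).

(-24, -32, -8)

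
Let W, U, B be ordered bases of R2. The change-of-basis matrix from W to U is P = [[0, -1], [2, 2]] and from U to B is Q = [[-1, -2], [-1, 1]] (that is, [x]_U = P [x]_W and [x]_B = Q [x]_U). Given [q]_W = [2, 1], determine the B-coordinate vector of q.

Composing the changes, [q]_B = Q P [q]_W.
Q P = [[-4, -3], [2, 3]]; applying this to [2, 1] gives [-11, 7].

[-11, 7]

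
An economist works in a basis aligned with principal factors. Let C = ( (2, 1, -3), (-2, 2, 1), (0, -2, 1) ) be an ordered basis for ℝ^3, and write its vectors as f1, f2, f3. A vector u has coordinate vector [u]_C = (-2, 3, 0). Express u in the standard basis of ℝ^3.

(-10, 4, 9)

By definition u = -2f1 + 3f2 + 0·f3.
Summing componentwise gives (-10, 4, 9).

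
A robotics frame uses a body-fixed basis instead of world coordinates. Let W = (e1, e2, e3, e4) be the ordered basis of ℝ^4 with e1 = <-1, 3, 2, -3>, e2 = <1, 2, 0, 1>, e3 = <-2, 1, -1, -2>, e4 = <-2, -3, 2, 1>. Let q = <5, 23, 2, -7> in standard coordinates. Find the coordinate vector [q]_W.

<3, 4, 0, -2>

Write q = c_1 e1 + ... + c_4 e4 and solve for the c_i.
Row-reducing the augmented matrix [M | q] gives c = (3, 4, 0, -2).
Check: 3e1 + 4e2 + 0·e3 - 2e4 = <5, 23, 2, -7>.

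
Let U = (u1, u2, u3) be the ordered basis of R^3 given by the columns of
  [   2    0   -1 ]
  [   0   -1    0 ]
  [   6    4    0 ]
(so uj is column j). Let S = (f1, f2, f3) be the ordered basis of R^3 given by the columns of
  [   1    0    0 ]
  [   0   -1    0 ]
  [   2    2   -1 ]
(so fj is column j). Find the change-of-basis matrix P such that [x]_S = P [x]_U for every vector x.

Let M have columns uj and N have columns fj. Then for every x, N [x]_S = x = M [x]_U, so P = N^(-1) M.
Since det N = 1, N^(-1) has integer entries; multiplying gives P = [[2, 0, -1], [0, 1, 0], [-2, -2, -2]].

[[2, 0, -1], [0, 1, 0], [-2, -2, -2]]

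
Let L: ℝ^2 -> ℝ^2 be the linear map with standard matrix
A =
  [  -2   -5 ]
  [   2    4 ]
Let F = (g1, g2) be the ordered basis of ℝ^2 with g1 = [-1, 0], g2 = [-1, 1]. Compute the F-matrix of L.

[[0, 1], [-2, 2]]

Let P have columns g1, g2. Then [L]_F = P^(-1) A P.
Here det P = -1, so P^(-1) is integer; computing A P first and then P^(-1)(A P) gives [[0, 1], [-2, 2]].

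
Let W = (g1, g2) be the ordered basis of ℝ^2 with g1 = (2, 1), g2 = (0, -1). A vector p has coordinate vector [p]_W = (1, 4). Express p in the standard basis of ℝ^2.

(2, -3)

The coordinates say p = g1 + 4g2; adding the scaled basis vectors gives (2, -3).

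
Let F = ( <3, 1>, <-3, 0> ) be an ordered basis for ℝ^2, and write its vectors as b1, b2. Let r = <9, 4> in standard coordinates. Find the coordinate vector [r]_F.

<4, 1>

[r]_F is the unique c with M c = r, where M has columns b1, b2.
System: 3c_1 - 3c_2 = 9, c_1 + 0c_2 = 4; solving gives c_1 = 4, c_2 = 1.
Check: 4b1 + b2 = <9, 4>.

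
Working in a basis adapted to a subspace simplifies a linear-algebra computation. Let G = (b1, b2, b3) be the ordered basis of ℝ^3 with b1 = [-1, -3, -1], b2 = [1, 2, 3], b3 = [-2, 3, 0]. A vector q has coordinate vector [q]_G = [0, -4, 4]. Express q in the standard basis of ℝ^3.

q = M [q]_G, where M has columns b1, ..., b3.
Carrying out the matrix-vector product, q = [-12, 4, -12].

[-12, 4, -12]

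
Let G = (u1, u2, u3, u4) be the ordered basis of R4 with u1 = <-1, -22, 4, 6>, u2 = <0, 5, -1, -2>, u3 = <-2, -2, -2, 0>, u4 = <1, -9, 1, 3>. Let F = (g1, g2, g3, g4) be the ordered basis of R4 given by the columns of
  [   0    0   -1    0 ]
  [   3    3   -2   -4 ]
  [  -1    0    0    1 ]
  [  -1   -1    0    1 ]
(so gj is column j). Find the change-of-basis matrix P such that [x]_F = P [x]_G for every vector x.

Take x = uj: its G-coordinates are the j-th standard unit vector, so P e_j — column j of P — equals [uj]_F.
u1 = -2g1 - 2g2 + g3 + 2g4, giving column 1 = <-2, -2, 1, 2>; repeating for each j gives P = [[-2, 2, 0, 1], [-2, 1, -2, -2], [1, 0, 2, -1], [2, 1, -2, 2]].

[[-2, 2, 0, 1], [-2, 1, -2, -2], [1, 0, 2, -1], [2, 1, -2, 2]]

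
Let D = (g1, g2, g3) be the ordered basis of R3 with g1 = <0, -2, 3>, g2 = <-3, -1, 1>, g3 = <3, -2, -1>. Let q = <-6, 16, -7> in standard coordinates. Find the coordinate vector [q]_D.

<-3, -2, -4>

We seek scalars with c_1 g1 + ... + c_3 g3 = q; equivalently solve M c = q where the columns of M are g1, ..., g3.
Gaussian elimination on [M | q] yields c = (-3, -2, -4).
Check: -3g1 - 2g2 - 4g3 = <-6, 16, -7>.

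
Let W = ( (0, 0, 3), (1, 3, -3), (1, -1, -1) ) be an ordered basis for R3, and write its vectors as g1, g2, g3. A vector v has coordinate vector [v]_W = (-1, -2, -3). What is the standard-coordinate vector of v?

The coordinates say v = -g1 - 2g2 - 3g3; adding the scaled basis vectors gives (-5, -3, 6).

(-5, -3, 6)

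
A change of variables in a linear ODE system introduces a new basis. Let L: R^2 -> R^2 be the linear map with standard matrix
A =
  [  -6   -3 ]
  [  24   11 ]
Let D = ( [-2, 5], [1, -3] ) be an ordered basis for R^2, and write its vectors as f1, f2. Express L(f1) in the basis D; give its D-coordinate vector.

[2, 1]

Column 1 of [L]_D is the D-coordinate vector of L(f1).
In standard coordinates L(f1) = A f1 = [-3, 7].
Converting to D: [-3, 7] = 2f1 + f2, so the coordinate vector is [2, 1].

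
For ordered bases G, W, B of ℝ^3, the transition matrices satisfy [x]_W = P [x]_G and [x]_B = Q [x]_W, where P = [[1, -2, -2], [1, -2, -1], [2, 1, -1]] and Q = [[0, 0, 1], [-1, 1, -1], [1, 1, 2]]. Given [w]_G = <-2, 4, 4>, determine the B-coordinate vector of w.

<-4, 8, -40>

First [w]_W = P [w]_G = <-18, -14, -4>.
Then [w]_B = Q [w]_W = <-4, 8, -40>.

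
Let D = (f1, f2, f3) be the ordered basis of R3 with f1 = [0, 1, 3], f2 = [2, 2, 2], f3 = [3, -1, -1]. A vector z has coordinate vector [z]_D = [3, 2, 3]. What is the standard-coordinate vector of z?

[13, 4, 10]

The coordinates say z = 3f1 + 2f2 + 3f3; adding the scaled basis vectors gives [13, 4, 10].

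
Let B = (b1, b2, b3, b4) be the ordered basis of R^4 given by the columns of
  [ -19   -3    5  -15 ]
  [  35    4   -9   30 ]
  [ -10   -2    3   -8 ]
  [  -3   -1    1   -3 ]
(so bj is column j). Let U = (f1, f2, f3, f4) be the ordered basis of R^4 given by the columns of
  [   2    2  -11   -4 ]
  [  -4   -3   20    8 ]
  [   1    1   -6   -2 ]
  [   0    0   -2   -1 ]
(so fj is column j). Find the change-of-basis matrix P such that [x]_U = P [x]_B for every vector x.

Column j of P is [bj]_U, since P maps B-coordinates to U-coordinates.
Expressing b1 in U: b1 = -f1 - f2 + f3 + f4, so column 1 of P is [-1, -1, 1, 1].
Doing the same for each bj gives P = [[-1, 2, 0, -2], [-1, 0, -1, 2], [1, 1, -1, 1], [1, -1, 1, 1]].

[[-1, 2, 0, -2], [-1, 0, -1, 2], [1, 1, -1, 1], [1, -1, 1, 1]]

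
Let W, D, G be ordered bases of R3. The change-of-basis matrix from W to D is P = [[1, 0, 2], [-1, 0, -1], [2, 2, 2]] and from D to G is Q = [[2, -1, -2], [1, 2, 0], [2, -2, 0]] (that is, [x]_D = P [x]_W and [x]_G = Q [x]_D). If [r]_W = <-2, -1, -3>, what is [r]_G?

Composing the changes, [r]_G = Q P [r]_W.
Q P = [[-1, -4, 1], [-1, 0, 0], [4, 0, 6]]; applying this to <-2, -1, -3> gives <3, 2, -26>.

<3, 2, -26>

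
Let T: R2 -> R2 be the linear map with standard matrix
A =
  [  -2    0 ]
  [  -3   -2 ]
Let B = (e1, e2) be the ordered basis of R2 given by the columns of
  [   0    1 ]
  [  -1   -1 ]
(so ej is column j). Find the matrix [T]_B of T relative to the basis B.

[[-2, 3], [0, -2]]

Let P have columns e1, e2. Then [T]_B = P^(-1) A P.
Here det P = 1, so P^(-1) is integer; computing A P first and then P^(-1)(A P) gives [[-2, 3], [0, -2]].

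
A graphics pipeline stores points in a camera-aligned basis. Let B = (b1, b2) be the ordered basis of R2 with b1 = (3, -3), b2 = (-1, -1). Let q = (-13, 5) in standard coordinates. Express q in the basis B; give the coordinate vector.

(-3, 4)

[q]_B is the unique c with M c = q, where M has columns b1, b2.
System: 3c_1 - c_2 = -13, -3c_1 - c_2 = 5; solving gives c_1 = -3, c_2 = 4.
Check: -3b1 + 4b2 = (-13, 5).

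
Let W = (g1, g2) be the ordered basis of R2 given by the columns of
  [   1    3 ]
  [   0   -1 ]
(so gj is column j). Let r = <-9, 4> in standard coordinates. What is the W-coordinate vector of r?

Write r = c_1 g1 + c_2 g2 and solve for the c_i.
System: c_1 + 3c_2 = -9, 0c_1 - c_2 = 4; solving gives c_1 = 3, c_2 = -4.
Check: 3g1 - 4g2 = <-9, 4>.

<3, -4>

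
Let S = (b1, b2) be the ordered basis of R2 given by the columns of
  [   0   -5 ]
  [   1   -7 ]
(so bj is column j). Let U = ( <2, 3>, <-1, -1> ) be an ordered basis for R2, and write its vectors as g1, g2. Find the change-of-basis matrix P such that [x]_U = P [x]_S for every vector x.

[[1, -2], [2, 1]]

Column j of P is [bj]_U, since P maps S-coordinates to U-coordinates.
Expressing b1 in U: b1 = g1 + 2g2, so column 1 of P is <1, 2>.
Doing the same for each bj gives P = [[1, -2], [2, 1]].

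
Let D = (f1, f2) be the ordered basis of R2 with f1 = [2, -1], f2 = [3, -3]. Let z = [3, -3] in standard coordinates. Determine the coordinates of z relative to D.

[0, 1]

We seek scalars with c_1 f1 + c_2 f2 = z; equivalently solve M c = z where the columns of M are f1, f2.
System: 2c_1 + 3c_2 = 3, -c_1 - 3c_2 = -3; solving gives c_1 = 0, c_2 = 1.
Check: 0·f1 + f2 = [3, -3].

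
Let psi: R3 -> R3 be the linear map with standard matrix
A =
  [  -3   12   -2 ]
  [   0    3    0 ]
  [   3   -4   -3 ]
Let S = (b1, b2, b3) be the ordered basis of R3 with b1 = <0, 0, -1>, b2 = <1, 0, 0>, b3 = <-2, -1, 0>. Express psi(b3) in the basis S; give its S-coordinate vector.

<2, 0, 3>

Column 3 of [psi]_S is the S-coordinate vector of psi(b3).
In standard coordinates psi(b3) = A b3 = <-6, -3, -2>.
Converting to S: <-6, -3, -2> = 2b1 + 0·b2 + 3b3, so the coordinate vector is <2, 0, 3>.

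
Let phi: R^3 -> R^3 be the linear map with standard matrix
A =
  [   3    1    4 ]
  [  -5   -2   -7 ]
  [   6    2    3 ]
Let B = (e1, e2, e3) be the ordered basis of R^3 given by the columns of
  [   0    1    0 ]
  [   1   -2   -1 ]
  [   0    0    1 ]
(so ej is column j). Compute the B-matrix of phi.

Let P have columns e1, ..., e3. Then [phi]_B = P^(-1) A P.
Here det P = -1, so P^(-1) is integer; computing A P first and then P^(-1)(A P) gives [[2, 3, 2], [1, 1, 3], [2, 2, 1]].

[[2, 3, 2], [1, 1, 3], [2, 2, 1]]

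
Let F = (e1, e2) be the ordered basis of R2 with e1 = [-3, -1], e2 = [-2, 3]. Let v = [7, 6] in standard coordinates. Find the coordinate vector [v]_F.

[-3, 1]

[v]_F is the unique c with M c = v, where M has columns e1, e2.
System: -3c_1 - 2c_2 = 7, -c_1 + 3c_2 = 6; solving gives c_1 = -3, c_2 = 1.
Check: -3e1 + e2 = [7, 6].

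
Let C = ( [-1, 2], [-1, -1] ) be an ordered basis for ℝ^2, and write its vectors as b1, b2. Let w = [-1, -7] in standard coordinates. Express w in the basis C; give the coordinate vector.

Write w = c_1 b1 + c_2 b2 and solve for the c_i.
System: -c_1 - c_2 = -1, 2c_1 - c_2 = -7; solving gives c_1 = -2, c_2 = 3.
Check: -2b1 + 3b2 = [-1, -7].

[-2, 3]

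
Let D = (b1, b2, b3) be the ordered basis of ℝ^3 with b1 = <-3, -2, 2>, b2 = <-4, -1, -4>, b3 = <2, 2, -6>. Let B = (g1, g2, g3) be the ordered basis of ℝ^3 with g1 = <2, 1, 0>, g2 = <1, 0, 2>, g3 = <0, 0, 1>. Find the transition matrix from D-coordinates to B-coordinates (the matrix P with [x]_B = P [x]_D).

Column j of P is [bj]_B, since P maps D-coordinates to B-coordinates.
Expressing b1 in B: b1 = -2g1 + g2 + 0·g3, so column 1 of P is <-2, 1, 0>.
Doing the same for each bj gives P = [[-2, -1, 2], [1, -2, -2], [0, 0, -2]].

[[-2, -1, 2], [1, -2, -2], [0, 0, -2]]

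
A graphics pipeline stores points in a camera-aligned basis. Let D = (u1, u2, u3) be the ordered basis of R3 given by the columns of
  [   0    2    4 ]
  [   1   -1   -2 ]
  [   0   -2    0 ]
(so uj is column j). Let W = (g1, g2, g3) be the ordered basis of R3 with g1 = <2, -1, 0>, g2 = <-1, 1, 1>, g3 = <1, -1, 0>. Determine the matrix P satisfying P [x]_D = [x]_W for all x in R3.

Take x = uj: its D-coordinates are the j-th standard unit vector, so P e_j — column j of P — equals [uj]_W.
u1 = g1 + 0·g2 - 2g3, giving column 1 = <1, 0, -2>; repeating for each j gives P = [[1, 1, 2], [0, -2, 0], [-2, -2, 0]].

[[1, 1, 2], [0, -2, 0], [-2, -2, 0]]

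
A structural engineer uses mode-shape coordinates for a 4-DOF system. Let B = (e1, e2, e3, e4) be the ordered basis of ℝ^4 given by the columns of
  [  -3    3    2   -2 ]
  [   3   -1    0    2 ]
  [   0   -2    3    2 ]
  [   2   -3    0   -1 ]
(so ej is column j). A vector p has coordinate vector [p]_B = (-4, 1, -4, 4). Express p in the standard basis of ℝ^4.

(-1, -5, -6, -15)

The coordinates say p = -4e1 + e2 - 4e3 + 4e4; adding the scaled basis vectors gives (-1, -5, -6, -15).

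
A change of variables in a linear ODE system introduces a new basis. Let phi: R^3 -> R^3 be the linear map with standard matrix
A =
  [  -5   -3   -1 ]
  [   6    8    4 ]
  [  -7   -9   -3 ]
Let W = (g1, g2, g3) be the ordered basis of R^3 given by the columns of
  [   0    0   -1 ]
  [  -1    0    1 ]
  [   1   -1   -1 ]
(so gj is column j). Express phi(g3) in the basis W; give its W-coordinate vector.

(-1, 1, -3)

Column 3 of [phi]_W is the W-coordinate vector of phi(g3).
In standard coordinates phi(g3) = A g3 = (3, -2, 1).
Converting to W: (3, -2, 1) = -g1 + g2 - 3g3, so the coordinate vector is (-1, 1, -3).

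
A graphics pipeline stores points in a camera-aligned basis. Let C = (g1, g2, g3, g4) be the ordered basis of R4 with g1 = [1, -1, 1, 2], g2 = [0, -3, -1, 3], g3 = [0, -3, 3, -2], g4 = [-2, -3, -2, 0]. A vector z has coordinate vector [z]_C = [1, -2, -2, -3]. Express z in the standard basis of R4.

[7, 20, 3, 0]

The coordinates say z = g1 - 2g2 - 2g3 - 3g4; adding the scaled basis vectors gives [7, 20, 3, 0].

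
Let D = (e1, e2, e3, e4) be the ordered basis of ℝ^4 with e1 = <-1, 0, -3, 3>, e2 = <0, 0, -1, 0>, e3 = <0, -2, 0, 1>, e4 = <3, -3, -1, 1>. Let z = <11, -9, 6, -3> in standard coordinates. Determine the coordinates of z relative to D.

[z]_D is the unique c with M c = z, where M has columns e1, ..., e4.
Solving this 4x4 system gives c = (-2, -3, 0, 3).
Check: -2e1 - 3e2 + 0·e3 + 3e4 = <11, -9, 6, -3>.

<-2, -3, 0, 3>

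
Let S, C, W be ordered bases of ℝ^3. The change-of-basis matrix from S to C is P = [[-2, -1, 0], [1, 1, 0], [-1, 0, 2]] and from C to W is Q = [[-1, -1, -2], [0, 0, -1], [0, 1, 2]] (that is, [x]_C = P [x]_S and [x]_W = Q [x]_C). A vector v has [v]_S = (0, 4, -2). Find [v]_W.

(8, 4, -4)

First [v]_C = P [v]_S = (-4, 4, -4).
Then [v]_W = Q [v]_C = (8, 4, -4).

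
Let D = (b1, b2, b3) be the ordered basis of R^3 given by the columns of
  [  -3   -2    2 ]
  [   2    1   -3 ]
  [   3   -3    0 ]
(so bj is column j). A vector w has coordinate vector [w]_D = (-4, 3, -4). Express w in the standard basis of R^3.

(-2, 7, -21)

w = M [w]_D, where M has columns b1, ..., b3.
Carrying out the matrix-vector product, w = (-2, 7, -21).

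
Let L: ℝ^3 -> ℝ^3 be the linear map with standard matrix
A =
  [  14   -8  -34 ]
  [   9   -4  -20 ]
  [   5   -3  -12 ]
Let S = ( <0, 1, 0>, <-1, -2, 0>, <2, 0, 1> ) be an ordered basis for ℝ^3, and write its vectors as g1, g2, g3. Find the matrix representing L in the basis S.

[[0, -1, 2], [2, 0, 2], [-3, 1, -2]]

Let P have columns g1, ..., g3. Then [L]_S = P^(-1) A P.
Here det P = 1, so P^(-1) is integer; computing A P first and then P^(-1)(A P) gives [[0, -1, 2], [2, 0, 2], [-3, 1, -2]].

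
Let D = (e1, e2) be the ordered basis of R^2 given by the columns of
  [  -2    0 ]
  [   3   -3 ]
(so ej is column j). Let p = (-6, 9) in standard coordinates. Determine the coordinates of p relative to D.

(3, 0)

[p]_D is the unique c with M c = p, where M has columns e1, e2.
System: -2c_1 + 0c_2 = -6, 3c_1 - 3c_2 = 9; solving gives c_1 = 3, c_2 = 0.
Check: 3e1 + 0·e2 = (-6, 9).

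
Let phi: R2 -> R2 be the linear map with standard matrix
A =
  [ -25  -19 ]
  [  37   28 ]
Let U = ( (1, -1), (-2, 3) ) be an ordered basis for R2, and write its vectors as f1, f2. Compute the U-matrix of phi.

Let P have columns f1, f2. Then [phi]_U = P^(-1) A P.
Here det P = 1, so P^(-1) is integer; computing A P first and then P^(-1)(A P) gives [[0, -1], [3, 3]].

[[0, -1], [3, 3]]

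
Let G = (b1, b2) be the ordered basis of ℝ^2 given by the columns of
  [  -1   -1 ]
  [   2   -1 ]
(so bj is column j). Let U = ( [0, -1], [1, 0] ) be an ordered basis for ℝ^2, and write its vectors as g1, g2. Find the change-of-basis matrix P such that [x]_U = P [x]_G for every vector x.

Column j of P is [bj]_U, since P maps G-coordinates to U-coordinates.
Expressing b1 in U: b1 = -2g1 - g2, so column 1 of P is [-2, -1].
Doing the same for each bj gives P = [[-2, 1], [-1, -1]].

[[-2, 1], [-1, -1]]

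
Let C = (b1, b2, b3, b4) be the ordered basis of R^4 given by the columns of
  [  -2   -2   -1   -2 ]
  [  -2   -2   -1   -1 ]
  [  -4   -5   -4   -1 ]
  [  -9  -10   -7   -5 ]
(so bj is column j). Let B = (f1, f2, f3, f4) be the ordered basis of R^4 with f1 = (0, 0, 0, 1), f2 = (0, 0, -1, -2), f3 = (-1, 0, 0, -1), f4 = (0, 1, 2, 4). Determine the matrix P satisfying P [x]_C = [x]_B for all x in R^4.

Let M have columns bj and N have columns fj. Then for every x, N [x]_B = x = M [x]_C, so P = N^(-1) M.
Since det N = -1, N^(-1) has integer entries; multiplying gives P = [[1, 2, 2, -1], [0, 1, 2, -1], [2, 2, 1, 2], [-2, -2, -1, -1]].

[[1, 2, 2, -1], [0, 1, 2, -1], [2, 2, 1, 2], [-2, -2, -1, -1]]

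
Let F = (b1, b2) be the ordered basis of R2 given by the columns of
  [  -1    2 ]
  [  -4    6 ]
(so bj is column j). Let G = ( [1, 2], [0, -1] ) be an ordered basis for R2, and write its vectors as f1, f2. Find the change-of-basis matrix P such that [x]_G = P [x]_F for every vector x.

[[-1, 2], [2, -2]]

Column j of P is [bj]_G, since P maps F-coordinates to G-coordinates.
Expressing b1 in G: b1 = -f1 + 2f2, so column 1 of P is [-1, 2].
Doing the same for each bj gives P = [[-1, 2], [2, -2]].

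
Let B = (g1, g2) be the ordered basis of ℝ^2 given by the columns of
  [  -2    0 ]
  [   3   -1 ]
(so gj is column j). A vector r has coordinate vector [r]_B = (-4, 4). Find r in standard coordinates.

(8, -16)

r = M [r]_B, where M has columns g1, g2.
Carrying out the matrix-vector product, r = (8, -16).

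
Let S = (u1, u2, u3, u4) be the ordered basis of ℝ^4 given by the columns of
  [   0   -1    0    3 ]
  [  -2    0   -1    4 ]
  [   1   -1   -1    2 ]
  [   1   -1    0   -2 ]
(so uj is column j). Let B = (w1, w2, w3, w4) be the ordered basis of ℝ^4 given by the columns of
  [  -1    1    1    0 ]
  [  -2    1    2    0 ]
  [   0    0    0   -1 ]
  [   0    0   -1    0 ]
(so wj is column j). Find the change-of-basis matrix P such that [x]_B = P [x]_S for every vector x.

Take x = uj: its S-coordinates are the j-th standard unit vector, so P e_j — column j of P — equals [uj]_B.
u1 = w1 + 2w2 - w3 - w4, giving column 1 = [1, 2, -1, -1]; repeating for each j gives P = [[1, 0, 1, 1], [2, -2, 1, 2], [-1, 1, 0, 2], [-1, 1, 1, -2]].

[[1, 0, 1, 1], [2, -2, 1, 2], [-1, 1, 0, 2], [-1, 1, 1, -2]]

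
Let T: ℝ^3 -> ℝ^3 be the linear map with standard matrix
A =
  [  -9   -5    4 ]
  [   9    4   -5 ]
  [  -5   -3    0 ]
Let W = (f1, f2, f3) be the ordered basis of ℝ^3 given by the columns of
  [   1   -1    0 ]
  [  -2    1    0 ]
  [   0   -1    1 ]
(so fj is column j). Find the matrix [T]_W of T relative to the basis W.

[[-2, 0, 1], [-3, 0, -3], [-2, 2, -3]]

The j-th column of [T]_W is [T(fj)]_W.
T(f1) = A f1 = [1, 1, 1] = -2f1 - 3f2 - 2f3, so column 1 is [-2, -3, -2].
Repeating for f2, f3 and assembling the columns gives [[-2, 0, 1], [-3, 0, -3], [-2, 2, -3]].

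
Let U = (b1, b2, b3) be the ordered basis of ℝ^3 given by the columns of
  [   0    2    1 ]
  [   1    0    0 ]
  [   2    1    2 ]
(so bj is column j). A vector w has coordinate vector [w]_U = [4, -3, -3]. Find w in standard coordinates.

w = M [w]_U, where M has columns b1, ..., b3.
Carrying out the matrix-vector product, w = [-9, 4, -1].

[-9, 4, -1]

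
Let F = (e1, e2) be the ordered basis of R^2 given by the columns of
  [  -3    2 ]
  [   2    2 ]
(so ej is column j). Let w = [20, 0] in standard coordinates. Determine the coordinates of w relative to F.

We seek scalars with c_1 e1 + c_2 e2 = w; equivalently solve M c = w where the columns of M are e1, e2.
System: -3c_1 + 2c_2 = 20, 2c_1 + 2c_2 = 0; solving gives c_1 = -4, c_2 = 4.
Check: -4e1 + 4e2 = [20, 0].

[-4, 4]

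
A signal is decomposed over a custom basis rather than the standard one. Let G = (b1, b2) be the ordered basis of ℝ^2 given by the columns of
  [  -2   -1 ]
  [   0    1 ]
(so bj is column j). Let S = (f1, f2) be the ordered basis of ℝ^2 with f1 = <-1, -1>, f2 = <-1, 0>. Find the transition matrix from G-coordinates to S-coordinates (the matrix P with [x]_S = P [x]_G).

Column j of P is [bj]_S, since P maps G-coordinates to S-coordinates.
Expressing b1 in S: b1 = 0·f1 + 2f2, so column 1 of P is <0, 2>.
Doing the same for each bj gives P = [[0, -1], [2, 2]].

[[0, -1], [2, 2]]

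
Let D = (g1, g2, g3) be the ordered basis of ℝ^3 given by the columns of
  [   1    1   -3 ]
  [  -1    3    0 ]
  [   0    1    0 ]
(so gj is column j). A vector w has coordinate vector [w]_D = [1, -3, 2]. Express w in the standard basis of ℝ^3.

The coordinates say w = g1 - 3g2 + 2g3; adding the scaled basis vectors gives [-8, -10, -3].

[-8, -10, -3]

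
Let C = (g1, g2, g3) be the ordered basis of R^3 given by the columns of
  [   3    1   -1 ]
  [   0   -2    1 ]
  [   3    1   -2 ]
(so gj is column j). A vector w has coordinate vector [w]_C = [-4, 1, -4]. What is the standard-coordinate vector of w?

The coordinates say w = -4g1 + g2 - 4g3; adding the scaled basis vectors gives [-7, -6, -3].

[-7, -6, -3]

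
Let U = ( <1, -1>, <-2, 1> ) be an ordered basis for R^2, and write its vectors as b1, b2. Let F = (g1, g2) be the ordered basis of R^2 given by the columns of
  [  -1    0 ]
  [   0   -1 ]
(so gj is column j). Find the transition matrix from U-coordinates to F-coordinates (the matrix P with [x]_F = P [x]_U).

[[-1, 2], [1, -1]]

Take x = bj: its U-coordinates are the j-th standard unit vector, so P e_j — column j of P — equals [bj]_F.
b1 = -g1 + g2, giving column 1 = <-1, 1>; repeating for each j gives P = [[-1, 2], [1, -1]].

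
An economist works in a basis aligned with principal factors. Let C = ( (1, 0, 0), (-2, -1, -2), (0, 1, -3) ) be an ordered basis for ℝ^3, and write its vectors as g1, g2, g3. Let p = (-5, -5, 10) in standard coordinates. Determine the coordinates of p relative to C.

We seek scalars with c_1 g1 + ... + c_3 g3 = p; equivalently solve M c = p where the columns of M are g1, ..., g3.
Row-reducing the augmented matrix [M | p] gives c = (-3, 1, -4).
Check: -3g1 + g2 - 4g3 = (-5, -5, 10).

(-3, 1, -4)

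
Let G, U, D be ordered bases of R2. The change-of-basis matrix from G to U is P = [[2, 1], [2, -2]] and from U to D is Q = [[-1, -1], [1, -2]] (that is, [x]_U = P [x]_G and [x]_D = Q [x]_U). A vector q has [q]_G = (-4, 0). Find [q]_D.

(16, 8)

Composing the changes, [q]_D = Q P [q]_G.
Q P = [[-4, 1], [-2, 5]]; applying this to (-4, 0) gives (16, 8).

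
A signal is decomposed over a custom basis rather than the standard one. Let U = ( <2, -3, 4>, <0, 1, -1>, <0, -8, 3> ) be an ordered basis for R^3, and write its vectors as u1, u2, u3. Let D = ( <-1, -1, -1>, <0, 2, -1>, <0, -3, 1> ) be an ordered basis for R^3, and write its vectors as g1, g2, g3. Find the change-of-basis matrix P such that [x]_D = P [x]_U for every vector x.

Take x = uj: its U-coordinates are the j-th standard unit vector, so P e_j — column j of P — equals [uj]_D.
u1 = -2g1 - g2 + g3, giving column 1 = <-2, -1, 1>; repeating for each j gives P = [[-2, 0, 0], [-1, 2, -1], [1, 1, 2]].

[[-2, 0, 0], [-1, 2, -1], [1, 1, 2]]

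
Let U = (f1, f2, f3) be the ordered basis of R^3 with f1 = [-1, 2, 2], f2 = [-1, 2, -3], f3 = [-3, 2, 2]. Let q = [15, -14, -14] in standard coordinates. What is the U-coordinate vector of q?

Write q = c_1 f1 + ... + c_3 f3 and solve for the c_i.
Gaussian elimination on [M | q] yields c = (-3, 0, -4).
Check: -3f1 + 0·f2 - 4f3 = [15, -14, -14].

[-3, 0, -4]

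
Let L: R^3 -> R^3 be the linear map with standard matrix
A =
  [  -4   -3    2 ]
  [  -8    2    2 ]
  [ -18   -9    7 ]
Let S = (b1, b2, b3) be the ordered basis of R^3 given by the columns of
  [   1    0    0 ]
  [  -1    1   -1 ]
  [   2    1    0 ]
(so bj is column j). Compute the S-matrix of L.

Let P have columns b1, ..., b3. Then [L]_S = P^(-1) A P.
Here det P = 1, so P^(-1) is integer; computing A P first and then P^(-1)(A P) gives [[3, -1, 3], [-1, 0, 3], [2, -3, 2]].

[[3, -1, 3], [-1, 0, 3], [2, -3, 2]]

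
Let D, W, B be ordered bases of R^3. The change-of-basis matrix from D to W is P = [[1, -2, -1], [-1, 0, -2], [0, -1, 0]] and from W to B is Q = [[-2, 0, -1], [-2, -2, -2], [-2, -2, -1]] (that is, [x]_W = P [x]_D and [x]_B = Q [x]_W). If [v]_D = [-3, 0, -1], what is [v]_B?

[4, -6, -6]

Composing the changes, [v]_B = Q P [v]_D.
Q P = [[-2, 5, 2], [0, 6, 6], [0, 5, 6]]; applying this to [-3, 0, -1] gives [4, -6, -6].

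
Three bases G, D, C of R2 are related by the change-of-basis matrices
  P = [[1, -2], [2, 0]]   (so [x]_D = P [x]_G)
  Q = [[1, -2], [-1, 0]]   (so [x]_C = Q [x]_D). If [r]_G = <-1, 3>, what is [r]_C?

<-3, 7>

Composing the changes, [r]_C = Q P [r]_G.
Q P = [[-3, -2], [-1, 2]]; applying this to <-1, 3> gives <-3, 7>.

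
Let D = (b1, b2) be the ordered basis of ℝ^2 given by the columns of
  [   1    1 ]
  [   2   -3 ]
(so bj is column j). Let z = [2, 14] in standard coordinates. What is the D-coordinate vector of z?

[4, -2]

We seek scalars with c_1 b1 + c_2 b2 = z; equivalently solve M c = z where the columns of M are b1, b2.
System: c_1 + c_2 = 2, 2c_1 - 3c_2 = 14; solving gives c_1 = 4, c_2 = -2.
Check: 4b1 - 2b2 = [2, 14].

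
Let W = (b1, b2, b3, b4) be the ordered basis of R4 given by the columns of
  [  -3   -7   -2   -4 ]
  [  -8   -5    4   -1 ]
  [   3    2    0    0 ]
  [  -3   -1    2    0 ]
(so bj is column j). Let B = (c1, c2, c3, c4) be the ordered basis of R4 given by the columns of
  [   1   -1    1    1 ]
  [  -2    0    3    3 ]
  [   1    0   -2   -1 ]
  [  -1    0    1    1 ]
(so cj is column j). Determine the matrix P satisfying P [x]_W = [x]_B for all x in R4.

Column j of P is [bj]_B, since P maps W-coordinates to B-coordinates.
Expressing b1 in B: b1 = c1 + 2c2 + 0·c3 - 2c4, so column 1 of P is (1, 2, 0, -2).
Doing the same for each bj gives P = [[1, -2, -2, -1], [2, 2, 0, 2], [0, -1, -2, 0], [-2, -2, 2, -1]].

[[1, -2, -2, -1], [2, 2, 0, 2], [0, -1, -2, 0], [-2, -2, 2, -1]]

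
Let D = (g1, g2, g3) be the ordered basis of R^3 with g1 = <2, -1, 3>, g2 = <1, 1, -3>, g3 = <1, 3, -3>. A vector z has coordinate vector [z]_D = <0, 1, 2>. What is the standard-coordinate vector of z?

The coordinates say z = 0·g1 + g2 + 2g3; adding the scaled basis vectors gives <3, 7, -9>.

<3, 7, -9>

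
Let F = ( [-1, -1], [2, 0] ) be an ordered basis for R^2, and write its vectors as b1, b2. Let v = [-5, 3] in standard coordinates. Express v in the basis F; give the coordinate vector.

We seek scalars with c_1 b1 + c_2 b2 = v; equivalently solve M c = v where the columns of M are b1, b2.
System: -c_1 + 2c_2 = -5, -c_1 + 0c_2 = 3; solving gives c_1 = -3, c_2 = -4.
Check: -3b1 - 4b2 = [-5, 3].

[-3, -4]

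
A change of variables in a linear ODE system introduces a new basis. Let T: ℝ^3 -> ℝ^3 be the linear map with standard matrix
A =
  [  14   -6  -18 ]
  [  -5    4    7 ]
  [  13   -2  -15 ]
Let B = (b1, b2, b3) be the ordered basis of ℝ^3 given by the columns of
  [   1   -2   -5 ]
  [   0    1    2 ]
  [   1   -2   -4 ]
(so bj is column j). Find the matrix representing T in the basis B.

[[2, 2, 1], [-2, 0, 3], [2, 0, 1]]

The j-th column of [T]_B is [T(bj)]_B.
T(b1) = A b1 = (-4, 2, -2) = 2b1 - 2b2 + 2b3, so column 1 is (2, -2, 2).
Repeating for b2, b3 and assembling the columns gives [[2, 2, 1], [-2, 0, 3], [2, 0, 1]].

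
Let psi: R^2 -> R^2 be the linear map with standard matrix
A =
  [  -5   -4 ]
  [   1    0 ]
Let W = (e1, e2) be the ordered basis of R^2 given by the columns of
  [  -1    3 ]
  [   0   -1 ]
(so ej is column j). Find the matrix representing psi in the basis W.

[[-2, 2], [1, -3]]

With P the matrix whose columns are e1, e2, [psi]_W = P^(-1) A P.
Column by column: psi(e1) = A e1 = <5, -1>; its W-coordinates <-2, 1> give column 1.
Continuing for each basis vector yields [psi]_W = [[-2, 2], [1, -3]].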